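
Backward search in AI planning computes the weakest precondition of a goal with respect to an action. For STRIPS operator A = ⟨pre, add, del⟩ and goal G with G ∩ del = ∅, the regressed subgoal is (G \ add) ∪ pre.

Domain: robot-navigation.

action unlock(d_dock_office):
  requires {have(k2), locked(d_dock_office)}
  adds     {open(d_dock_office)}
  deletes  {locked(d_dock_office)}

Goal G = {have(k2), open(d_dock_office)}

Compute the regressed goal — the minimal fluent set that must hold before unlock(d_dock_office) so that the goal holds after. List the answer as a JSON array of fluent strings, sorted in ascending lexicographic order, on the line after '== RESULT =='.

Regress:
  G ∩ del = {}  (empty — regression defined)
  G \ add = {have(k2), open(d_dock_office)} \ {open(d_dock_office)} = {have(k2)}
  ∪ pre   = {have(k2)} ∪ {have(k2), locked(d_dock_office)}
          = {have(k2), locked(d_dock_office)}

== RESULT ==
["have(k2)", "locked(d_dock_office)"]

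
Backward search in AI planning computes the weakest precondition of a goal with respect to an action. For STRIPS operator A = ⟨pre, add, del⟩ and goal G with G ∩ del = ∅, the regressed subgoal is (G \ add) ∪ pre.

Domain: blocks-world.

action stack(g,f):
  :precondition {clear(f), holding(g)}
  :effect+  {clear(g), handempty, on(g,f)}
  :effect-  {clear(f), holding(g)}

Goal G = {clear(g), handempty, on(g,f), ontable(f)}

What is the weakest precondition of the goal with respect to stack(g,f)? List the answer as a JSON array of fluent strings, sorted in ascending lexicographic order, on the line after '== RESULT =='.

Compute (G \ add) ∪ pre:
  G ∩ del = {}  (empty — regression defined)
  G \ add = {clear(g), handempty, on(g,f), ontable(f)} \ {clear(g), handempty, on(g,f)} = {ontable(f)}
  ∪ pre   = {ontable(f)} ∪ {clear(f), holding(g)}
          = {clear(f), holding(g), ontable(f)}

== RESULT ==
["clear(f)", "holding(g)", "ontable(f)"]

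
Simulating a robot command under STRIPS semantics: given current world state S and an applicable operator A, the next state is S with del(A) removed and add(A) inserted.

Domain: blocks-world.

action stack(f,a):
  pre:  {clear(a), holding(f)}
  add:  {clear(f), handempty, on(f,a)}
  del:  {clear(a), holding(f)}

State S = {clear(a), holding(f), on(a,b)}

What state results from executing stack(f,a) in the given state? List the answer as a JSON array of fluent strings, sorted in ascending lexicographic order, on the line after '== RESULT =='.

Progress:
  pre ⊆ S: {clear(a), holding(f)} ⊆ S  — applicable
  S \ del = {on(a,b)}
  ∪ add   = {clear(f), handempty, on(a,b), on(f,a)}

== RESULT ==
["clear(f)", "handempty", "on(a,b)", "on(f,a)"]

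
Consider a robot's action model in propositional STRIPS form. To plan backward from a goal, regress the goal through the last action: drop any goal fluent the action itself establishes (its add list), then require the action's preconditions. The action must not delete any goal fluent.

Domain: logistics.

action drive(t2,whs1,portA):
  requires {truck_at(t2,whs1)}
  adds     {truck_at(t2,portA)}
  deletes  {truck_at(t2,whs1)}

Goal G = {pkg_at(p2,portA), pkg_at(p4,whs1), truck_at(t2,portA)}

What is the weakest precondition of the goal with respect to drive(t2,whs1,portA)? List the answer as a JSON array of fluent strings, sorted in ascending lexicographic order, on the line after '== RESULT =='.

Regress:
  G ∩ del = {}  (empty — regression defined)
  G \ add = {pkg_at(p2,portA), pkg_at(p4,whs1), truck_at(t2,portA)} \ {truck_at(t2,portA)} = {pkg_at(p2,portA), pkg_at(p4,whs1)}
  ∪ pre   = {pkg_at(p2,portA), pkg_at(p4,whs1)} ∪ {truck_at(t2,whs1)}
          = {pkg_at(p2,portA), pkg_at(p4,whs1), truck_at(t2,whs1)}

== RESULT ==
["pkg_at(p2,portA)", "pkg_at(p4,whs1)", "truck_at(t2,whs1)"]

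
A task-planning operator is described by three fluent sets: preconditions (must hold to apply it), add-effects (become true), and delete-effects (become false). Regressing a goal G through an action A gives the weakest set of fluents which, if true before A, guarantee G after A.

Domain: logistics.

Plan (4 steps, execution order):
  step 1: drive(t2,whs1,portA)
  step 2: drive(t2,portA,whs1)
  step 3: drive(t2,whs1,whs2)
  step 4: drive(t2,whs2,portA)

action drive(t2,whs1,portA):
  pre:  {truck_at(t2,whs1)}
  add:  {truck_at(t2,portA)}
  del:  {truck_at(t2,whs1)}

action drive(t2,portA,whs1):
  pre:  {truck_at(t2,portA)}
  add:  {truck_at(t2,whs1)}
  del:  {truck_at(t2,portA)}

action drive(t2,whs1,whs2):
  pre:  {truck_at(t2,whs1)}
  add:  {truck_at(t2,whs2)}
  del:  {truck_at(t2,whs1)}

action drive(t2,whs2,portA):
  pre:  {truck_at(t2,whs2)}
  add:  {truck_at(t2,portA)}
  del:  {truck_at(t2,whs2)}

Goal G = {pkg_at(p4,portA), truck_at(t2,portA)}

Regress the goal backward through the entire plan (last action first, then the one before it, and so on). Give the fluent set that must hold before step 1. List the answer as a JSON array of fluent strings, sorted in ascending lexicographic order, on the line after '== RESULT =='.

Regress step by step:
  through step 4 (drive(t2,whs2,portA)): drop {truck_at(t2,portA)}, keep {pkg_at(p4,portA)}, require {truck_at(t2,whs2)}
    → {pkg_at(p4,portA), truck_at(t2,whs2)}
  through step 3 (drive(t2,whs1,whs2)): drop {truck_at(t2,whs2)}, keep {pkg_at(p4,portA)}, require {truck_at(t2,whs1)}
    → {pkg_at(p4,portA), truck_at(t2,whs1)}
  through step 2 (drive(t2,portA,whs1)): drop {truck_at(t2,whs1)}, keep {pkg_at(p4,portA)}, require {truck_at(t2,portA)}
    → {pkg_at(p4,portA), truck_at(t2,portA)}
  through step 1 (drive(t2,whs1,portA)): drop {truck_at(t2,portA)}, keep {pkg_at(p4,portA)}, require {truck_at(t2,whs1)}
    → {pkg_at(p4,portA), truck_at(t2,whs1)}

== RESULT ==
["pkg_at(p4,portA)", "truck_at(t2,whs1)"]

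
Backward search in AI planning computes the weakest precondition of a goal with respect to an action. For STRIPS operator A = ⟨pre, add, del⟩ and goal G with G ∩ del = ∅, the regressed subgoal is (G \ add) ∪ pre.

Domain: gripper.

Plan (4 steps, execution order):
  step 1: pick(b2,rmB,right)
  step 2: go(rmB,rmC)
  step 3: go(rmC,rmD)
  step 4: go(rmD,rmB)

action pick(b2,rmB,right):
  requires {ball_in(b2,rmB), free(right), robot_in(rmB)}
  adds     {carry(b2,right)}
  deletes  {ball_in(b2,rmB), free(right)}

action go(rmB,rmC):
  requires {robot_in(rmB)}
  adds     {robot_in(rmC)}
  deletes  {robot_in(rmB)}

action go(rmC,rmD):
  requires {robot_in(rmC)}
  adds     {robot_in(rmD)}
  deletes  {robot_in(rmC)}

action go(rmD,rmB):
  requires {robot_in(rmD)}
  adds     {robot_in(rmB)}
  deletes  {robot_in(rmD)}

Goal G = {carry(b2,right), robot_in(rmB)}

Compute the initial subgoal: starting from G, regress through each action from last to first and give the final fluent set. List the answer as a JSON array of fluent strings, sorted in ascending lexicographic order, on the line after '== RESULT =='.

Regress step by step:
  through step 4 (go(rmD,rmB)): drop {robot_in(rmB)}, keep {carry(b2,right)}, require {robot_in(rmD)}
    → {carry(b2,right), robot_in(rmD)}
  through step 3 (go(rmC,rmD)): drop {robot_in(rmD)}, keep {carry(b2,right)}, require {robot_in(rmC)}
    → {carry(b2,right), robot_in(rmC)}
  through step 2 (go(rmB,rmC)): drop {robot_in(rmC)}, keep {carry(b2,right)}, require {robot_in(rmB)}
    → {carry(b2,right), robot_in(rmB)}
  through step 1 (pick(b2,rmB,right)): drop {carry(b2,right)}, keep {robot_in(rmB)}, require {ball_in(b2,rmB), free(right), robot_in(rmB)}
    → {ball_in(b2,rmB), free(right), robot_in(rmB)}

== RESULT ==
["ball_in(b2,rmB)", "free(right)", "robot_in(rmB)"]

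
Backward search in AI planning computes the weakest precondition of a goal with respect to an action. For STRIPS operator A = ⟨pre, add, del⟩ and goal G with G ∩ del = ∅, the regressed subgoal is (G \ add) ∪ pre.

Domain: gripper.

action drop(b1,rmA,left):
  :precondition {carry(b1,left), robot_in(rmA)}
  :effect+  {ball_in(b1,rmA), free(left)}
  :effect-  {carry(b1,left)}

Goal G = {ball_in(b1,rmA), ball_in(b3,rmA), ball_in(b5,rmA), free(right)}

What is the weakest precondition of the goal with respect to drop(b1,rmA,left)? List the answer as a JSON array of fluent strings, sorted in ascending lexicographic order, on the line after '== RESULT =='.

Compute (G \ add) ∪ pre:
  G ∩ del = {}  (empty — regression defined)
  G \ add = {ball_in(b1,rmA), ball_in(b3,rmA), ball_in(b5,rmA), free(right)} \ {ball_in(b1,rmA), free(left)} = {ball_in(b3,rmA), ball_in(b5,rmA), free(right)}
  ∪ pre   = {ball_in(b3,rmA), ball_in(b5,rmA), free(right)} ∪ {carry(b1,left), robot_in(rmA)}
          = {ball_in(b3,rmA), ball_in(b5,rmA), carry(b1,left), free(right), robot_in(rmA)}

== RESULT ==
["ball_in(b3,rmA)", "ball_in(b5,rmA)", "carry(b1,left)", "free(right)", "robot_in(rmA)"]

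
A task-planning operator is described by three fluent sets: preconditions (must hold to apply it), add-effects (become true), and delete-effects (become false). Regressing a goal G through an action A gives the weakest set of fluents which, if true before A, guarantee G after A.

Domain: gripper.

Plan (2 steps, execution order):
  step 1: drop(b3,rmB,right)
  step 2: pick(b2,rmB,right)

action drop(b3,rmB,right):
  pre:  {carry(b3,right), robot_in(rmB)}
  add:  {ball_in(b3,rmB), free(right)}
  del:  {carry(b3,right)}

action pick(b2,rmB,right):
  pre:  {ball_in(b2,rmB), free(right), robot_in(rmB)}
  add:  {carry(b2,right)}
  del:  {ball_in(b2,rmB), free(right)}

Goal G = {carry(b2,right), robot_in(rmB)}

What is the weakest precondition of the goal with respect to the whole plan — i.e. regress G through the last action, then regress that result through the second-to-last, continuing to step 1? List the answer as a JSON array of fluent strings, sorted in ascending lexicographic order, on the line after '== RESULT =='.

Regress step by step:
  through step 2 (pick(b2,rmB,right)): drop {carry(b2,right)}, keep {robot_in(rmB)}, require {ball_in(b2,rmB), free(right), robot_in(rmB)}
    → {ball_in(b2,rmB), free(right), robot_in(rmB)}
  through step 1 (drop(b3,rmB,right)): drop {free(right)}, keep {ball_in(b2,rmB), robot_in(rmB)}, require {carry(b3,right), robot_in(rmB)}
    → {ball_in(b2,rmB), carry(b3,right), robot_in(rmB)}

== RESULT ==
["ball_in(b2,rmB)", "carry(b3,right)", "robot_in(rmB)"]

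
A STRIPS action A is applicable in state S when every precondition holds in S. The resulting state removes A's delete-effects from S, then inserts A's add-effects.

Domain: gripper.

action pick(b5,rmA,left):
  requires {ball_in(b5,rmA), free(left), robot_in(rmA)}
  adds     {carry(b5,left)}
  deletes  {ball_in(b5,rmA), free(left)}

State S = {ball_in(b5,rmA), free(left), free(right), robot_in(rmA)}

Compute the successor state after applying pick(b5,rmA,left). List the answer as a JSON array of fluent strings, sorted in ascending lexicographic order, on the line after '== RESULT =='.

Progress:
  pre ⊆ S: {ball_in(b5,rmA), free(left), robot_in(rmA)} ⊆ S  — applicable
  S \ del = {free(right), robot_in(rmA)}
  ∪ add   = {carry(b5,left), free(right), robot_in(rmA)}

== RESULT ==
["carry(b5,left)", "free(right)", "robot_in(rmA)"]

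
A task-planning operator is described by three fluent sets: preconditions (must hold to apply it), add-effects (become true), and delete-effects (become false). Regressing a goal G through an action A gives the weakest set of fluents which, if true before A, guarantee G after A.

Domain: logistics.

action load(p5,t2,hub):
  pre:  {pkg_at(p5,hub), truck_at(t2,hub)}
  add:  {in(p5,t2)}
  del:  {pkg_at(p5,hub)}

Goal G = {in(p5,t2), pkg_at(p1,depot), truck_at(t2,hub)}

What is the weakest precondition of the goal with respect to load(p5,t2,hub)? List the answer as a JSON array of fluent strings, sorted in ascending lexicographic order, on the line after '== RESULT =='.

Compute (G \ add) ∪ pre:
  G ∩ del = {}  (empty — regression defined)
  G \ add = {in(p5,t2), pkg_at(p1,depot), truck_at(t2,hub)} \ {in(p5,t2)} = {pkg_at(p1,depot), truck_at(t2,hub)}
  ∪ pre   = {pkg_at(p1,depot), truck_at(t2,hub)} ∪ {pkg_at(p5,hub), truck_at(t2,hub)}
          = {pkg_at(p1,depot), pkg_at(p5,hub), truck_at(t2,hub)}

== RESULT ==
["pkg_at(p1,depot)", "pkg_at(p5,hub)", "truck_at(t2,hub)"]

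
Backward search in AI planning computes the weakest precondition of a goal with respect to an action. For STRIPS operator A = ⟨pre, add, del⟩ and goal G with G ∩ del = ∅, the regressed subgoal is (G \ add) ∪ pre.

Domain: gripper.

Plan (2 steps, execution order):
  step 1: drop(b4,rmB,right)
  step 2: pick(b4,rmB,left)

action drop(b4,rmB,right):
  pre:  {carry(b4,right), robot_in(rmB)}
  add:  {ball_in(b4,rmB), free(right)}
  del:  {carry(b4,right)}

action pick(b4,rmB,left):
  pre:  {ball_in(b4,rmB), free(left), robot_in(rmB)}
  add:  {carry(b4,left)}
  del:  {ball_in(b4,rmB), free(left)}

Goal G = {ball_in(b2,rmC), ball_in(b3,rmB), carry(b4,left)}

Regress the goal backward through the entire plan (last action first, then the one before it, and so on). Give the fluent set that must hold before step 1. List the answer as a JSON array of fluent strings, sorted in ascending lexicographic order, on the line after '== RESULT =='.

Regress step by step:
  through step 2 (pick(b4,rmB,left)): drop {carry(b4,left)}, keep {ball_in(b2,rmC), ball_in(b3,rmB)}, require {ball_in(b4,rmB), free(left), robot_in(rmB)}
    → {ball_in(b2,rmC), ball_in(b3,rmB), ball_in(b4,rmB), free(left), robot_in(rmB)}
  through step 1 (drop(b4,rmB,right)): drop {ball_in(b4,rmB)}, keep {ball_in(b2,rmC), ball_in(b3,rmB), free(left), robot_in(rmB)}, require {carry(b4,right), robot_in(rmB)}
    → {ball_in(b2,rmC), ball_in(b3,rmB), carry(b4,right), free(left), robot_in(rmB)}

== RESULT ==
["ball_in(b2,rmC)", "ball_in(b3,rmB)", "carry(b4,right)", "free(left)", "robot_in(rmB)"]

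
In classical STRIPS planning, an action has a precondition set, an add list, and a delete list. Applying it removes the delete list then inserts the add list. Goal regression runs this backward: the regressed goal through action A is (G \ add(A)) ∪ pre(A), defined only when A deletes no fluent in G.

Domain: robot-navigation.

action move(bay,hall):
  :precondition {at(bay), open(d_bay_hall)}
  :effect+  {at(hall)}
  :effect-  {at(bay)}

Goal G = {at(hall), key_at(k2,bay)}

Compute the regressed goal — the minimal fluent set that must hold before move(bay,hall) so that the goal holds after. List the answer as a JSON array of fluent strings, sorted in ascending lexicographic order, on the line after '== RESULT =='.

Regress:
  G ∩ del = {}  (empty — regression defined)
  G \ add = {at(hall), key_at(k2,bay)} \ {at(hall)} = {key_at(k2,bay)}
  ∪ pre   = {key_at(k2,bay)} ∪ {at(bay), open(d_bay_hall)}
          = {at(bay), key_at(k2,bay), open(d_bay_hall)}

== RESULT ==
["at(bay)", "key_at(k2,bay)", "open(d_bay_hall)"]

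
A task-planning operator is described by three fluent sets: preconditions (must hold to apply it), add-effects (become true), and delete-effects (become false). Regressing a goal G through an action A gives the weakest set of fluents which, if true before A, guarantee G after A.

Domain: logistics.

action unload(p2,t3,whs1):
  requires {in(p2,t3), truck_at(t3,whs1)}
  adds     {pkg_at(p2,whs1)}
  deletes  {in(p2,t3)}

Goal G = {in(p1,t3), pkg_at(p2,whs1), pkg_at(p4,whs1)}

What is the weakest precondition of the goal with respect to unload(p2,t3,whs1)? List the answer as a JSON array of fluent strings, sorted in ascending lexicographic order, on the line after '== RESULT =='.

Regress:
  G ∩ del = {}  (empty — regression defined)
  G \ add = {in(p1,t3), pkg_at(p2,whs1), pkg_at(p4,whs1)} \ {pkg_at(p2,whs1)} = {in(p1,t3), pkg_at(p4,whs1)}
  ∪ pre   = {in(p1,t3), pkg_at(p4,whs1)} ∪ {in(p2,t3), truck_at(t3,whs1)}
          = {in(p1,t3), in(p2,t3), pkg_at(p4,whs1), truck_at(t3,whs1)}

== RESULT ==
["in(p1,t3)", "in(p2,t3)", "pkg_at(p4,whs1)", "truck_at(t3,whs1)"]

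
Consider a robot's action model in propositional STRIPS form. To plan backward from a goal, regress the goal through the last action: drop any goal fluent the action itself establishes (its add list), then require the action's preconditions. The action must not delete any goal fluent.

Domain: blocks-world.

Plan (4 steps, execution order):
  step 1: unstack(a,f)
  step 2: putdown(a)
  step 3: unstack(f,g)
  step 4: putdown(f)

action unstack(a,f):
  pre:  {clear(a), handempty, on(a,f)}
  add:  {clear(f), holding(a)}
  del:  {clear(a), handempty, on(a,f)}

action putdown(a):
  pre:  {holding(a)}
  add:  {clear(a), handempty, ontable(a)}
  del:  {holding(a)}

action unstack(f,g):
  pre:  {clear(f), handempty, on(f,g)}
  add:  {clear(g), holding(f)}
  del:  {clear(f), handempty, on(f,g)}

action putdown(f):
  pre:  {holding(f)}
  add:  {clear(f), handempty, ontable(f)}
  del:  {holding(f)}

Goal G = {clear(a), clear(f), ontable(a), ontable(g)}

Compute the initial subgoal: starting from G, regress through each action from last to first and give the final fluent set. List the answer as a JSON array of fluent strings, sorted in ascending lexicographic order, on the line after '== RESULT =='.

Work backward from the goal:
  through step 4 (putdown(f)): drop {clear(f)}, keep {clear(a), ontable(a), ontable(g)}, require {holding(f)}
    → {clear(a), holding(f), ontable(a), ontable(g)}
  through step 3 (unstack(f,g)): drop {holding(f)}, keep {clear(a), ontable(a), ontable(g)}, require {clear(f), handempty, on(f,g)}
    → {clear(a), clear(f), handempty, on(f,g), ontable(a), ontable(g)}
  through step 2 (putdown(a)): drop {clear(a), handempty, ontable(a)}, keep {clear(f), on(f,g), ontable(g)}, require {holding(a)}
    → {clear(f), holding(a), on(f,g), ontable(g)}
  through step 1 (unstack(a,f)): drop {clear(f), holding(a)}, keep {on(f,g), ontable(g)}, require {clear(a), handempty, on(a,f)}
    → {clear(a), handempty, on(a,f), on(f,g), ontable(g)}

== RESULT ==
["clear(a)", "handempty", "on(a,f)", "on(f,g)", "ontable(g)"]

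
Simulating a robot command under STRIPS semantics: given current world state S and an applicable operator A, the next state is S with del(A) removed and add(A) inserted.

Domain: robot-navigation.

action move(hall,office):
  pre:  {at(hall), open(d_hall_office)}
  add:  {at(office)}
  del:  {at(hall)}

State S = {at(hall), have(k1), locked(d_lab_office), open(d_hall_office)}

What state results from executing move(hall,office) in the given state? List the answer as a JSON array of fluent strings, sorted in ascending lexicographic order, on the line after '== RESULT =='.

Compute (S \ del) ∪ add:
  pre ⊆ S: {at(hall), open(d_hall_office)} ⊆ S  — applicable
  S \ del = {have(k1), locked(d_lab_office), open(d_hall_office)}
  ∪ add   = {at(office), have(k1), locked(d_lab_office), open(d_hall_office)}

== RESULT ==
["at(office)", "have(k1)", "locked(d_lab_office)", "open(d_hall_office)"]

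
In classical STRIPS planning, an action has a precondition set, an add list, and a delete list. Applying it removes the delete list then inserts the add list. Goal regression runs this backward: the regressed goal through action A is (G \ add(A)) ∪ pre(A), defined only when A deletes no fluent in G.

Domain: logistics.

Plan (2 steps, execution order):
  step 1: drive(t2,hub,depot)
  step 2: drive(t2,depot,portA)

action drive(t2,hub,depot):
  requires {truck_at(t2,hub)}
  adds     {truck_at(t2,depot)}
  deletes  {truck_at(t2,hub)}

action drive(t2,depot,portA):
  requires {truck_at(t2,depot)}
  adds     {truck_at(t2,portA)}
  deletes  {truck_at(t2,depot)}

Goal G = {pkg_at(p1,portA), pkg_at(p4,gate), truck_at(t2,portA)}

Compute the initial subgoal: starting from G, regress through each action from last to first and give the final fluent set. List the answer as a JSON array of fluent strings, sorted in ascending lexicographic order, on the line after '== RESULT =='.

Regress step by step:
  through step 2 (drive(t2,depot,portA)): drop {truck_at(t2,portA)}, keep {pkg_at(p1,portA), pkg_at(p4,gate)}, require {truck_at(t2,depot)}
    → {pkg_at(p1,portA), pkg_at(p4,gate), truck_at(t2,depot)}
  through step 1 (drive(t2,hub,depot)): drop {truck_at(t2,depot)}, keep {pkg_at(p1,portA), pkg_at(p4,gate)}, require {truck_at(t2,hub)}
    → {pkg_at(p1,portA), pkg_at(p4,gate), truck_at(t2,hub)}

== RESULT ==
["pkg_at(p1,portA)", "pkg_at(p4,gate)", "truck_at(t2,hub)"]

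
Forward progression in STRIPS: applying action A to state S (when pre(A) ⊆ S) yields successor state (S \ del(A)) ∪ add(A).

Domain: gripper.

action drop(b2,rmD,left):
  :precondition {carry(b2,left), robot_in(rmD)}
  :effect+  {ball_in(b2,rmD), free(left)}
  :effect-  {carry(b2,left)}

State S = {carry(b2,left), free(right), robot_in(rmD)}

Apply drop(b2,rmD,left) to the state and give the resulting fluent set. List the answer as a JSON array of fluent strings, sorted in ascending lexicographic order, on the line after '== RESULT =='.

Progress:
  pre ⊆ S: {carry(b2,left), robot_in(rmD)} ⊆ S  — applicable
  S \ del = {free(right), robot_in(rmD)}
  ∪ add   = {ball_in(b2,rmD), free(left), free(right), robot_in(rmD)}

== RESULT ==
["ball_in(b2,rmD)", "free(left)", "free(right)", "robot_in(rmD)"]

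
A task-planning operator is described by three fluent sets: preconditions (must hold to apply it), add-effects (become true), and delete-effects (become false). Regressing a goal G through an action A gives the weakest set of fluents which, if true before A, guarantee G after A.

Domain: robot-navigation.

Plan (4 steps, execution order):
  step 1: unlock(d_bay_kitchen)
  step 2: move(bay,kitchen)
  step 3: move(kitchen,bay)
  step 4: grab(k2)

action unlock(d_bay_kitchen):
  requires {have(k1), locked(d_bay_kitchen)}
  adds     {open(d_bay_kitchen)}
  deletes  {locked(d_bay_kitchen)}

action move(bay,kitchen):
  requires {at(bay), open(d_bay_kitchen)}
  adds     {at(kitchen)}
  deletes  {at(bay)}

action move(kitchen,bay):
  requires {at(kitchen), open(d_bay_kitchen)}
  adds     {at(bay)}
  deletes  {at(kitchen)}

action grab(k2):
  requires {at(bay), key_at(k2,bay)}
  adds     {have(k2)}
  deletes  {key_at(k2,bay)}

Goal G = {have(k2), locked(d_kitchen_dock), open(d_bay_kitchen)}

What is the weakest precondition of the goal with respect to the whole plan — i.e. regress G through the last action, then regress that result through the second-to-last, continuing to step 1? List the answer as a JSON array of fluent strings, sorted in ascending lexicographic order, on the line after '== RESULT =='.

Regress step by step:
  through step 4 (grab(k2)): drop {have(k2)}, keep {locked(d_kitchen_dock), open(d_bay_kitchen)}, require {at(bay), key_at(k2,bay)}
    → {at(bay), key_at(k2,bay), locked(d_kitchen_dock), open(d_bay_kitchen)}
  through step 3 (move(kitchen,bay)): drop {at(bay)}, keep {key_at(k2,bay), locked(d_kitchen_dock), open(d_bay_kitchen)}, require {at(kitchen), open(d_bay_kitchen)}
    → {at(kitchen), key_at(k2,bay), locked(d_kitchen_dock), open(d_bay_kitchen)}
  through step 2 (move(bay,kitchen)): drop {at(kitchen)}, keep {key_at(k2,bay), locked(d_kitchen_dock), open(d_bay_kitchen)}, require {at(bay), open(d_bay_kitchen)}
    → {at(bay), key_at(k2,bay), locked(d_kitchen_dock), open(d_bay_kitchen)}
  through step 1 (unlock(d_bay_kitchen)): drop {open(d_bay_kitchen)}, keep {at(bay), key_at(k2,bay), locked(d_kitchen_dock)}, require {have(k1), locked(d_bay_kitchen)}
    → {at(bay), have(k1), key_at(k2,bay), locked(d_bay_kitchen), locked(d_kitchen_dock)}

== RESULT ==
["at(bay)", "have(k1)", "key_at(k2,bay)", "locked(d_bay_kitchen)", "locked(d_kitchen_dock)"]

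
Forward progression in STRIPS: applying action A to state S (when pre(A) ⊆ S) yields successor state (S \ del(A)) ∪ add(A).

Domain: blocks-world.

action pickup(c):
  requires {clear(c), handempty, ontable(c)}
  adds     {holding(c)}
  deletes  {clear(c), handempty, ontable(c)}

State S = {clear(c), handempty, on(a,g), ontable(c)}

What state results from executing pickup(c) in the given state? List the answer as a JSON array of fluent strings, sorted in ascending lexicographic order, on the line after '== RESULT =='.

Progress:
  pre ⊆ S: {clear(c), handempty, ontable(c)} ⊆ S  — applicable
  S \ del = {on(a,g)}
  ∪ add   = {holding(c), on(a,g)}

== RESULT ==
["holding(c)", "on(a,g)"]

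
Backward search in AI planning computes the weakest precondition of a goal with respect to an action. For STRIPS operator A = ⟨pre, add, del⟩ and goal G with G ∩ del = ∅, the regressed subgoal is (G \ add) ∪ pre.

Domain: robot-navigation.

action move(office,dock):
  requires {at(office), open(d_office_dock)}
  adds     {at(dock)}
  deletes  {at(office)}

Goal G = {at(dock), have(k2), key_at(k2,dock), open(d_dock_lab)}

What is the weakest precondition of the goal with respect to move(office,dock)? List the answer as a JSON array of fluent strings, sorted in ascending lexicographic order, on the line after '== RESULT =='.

Compute (G \ add) ∪ pre:
  G ∩ del = {}  (empty — regression defined)
  G \ add = {at(dock), have(k2), key_at(k2,dock), open(d_dock_lab)} \ {at(dock)} = {have(k2), key_at(k2,dock), open(d_dock_lab)}
  ∪ pre   = {have(k2), key_at(k2,dock), open(d_dock_lab)} ∪ {at(office), open(d_office_dock)}
          = {at(office), have(k2), key_at(k2,dock), open(d_dock_lab), open(d_office_dock)}

== RESULT ==
["at(office)", "have(k2)", "key_at(k2,dock)", "open(d_dock_lab)", "open(d_office_dock)"]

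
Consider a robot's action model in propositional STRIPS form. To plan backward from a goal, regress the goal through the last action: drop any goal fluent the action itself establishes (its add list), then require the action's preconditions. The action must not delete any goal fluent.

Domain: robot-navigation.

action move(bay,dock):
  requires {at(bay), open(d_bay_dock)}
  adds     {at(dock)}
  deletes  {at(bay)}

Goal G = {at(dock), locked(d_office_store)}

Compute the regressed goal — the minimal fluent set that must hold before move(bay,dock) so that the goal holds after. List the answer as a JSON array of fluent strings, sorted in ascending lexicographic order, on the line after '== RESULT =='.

Regress:
  G ∩ del = {}  (empty — regression defined)
  G \ add = {at(dock), locked(d_office_store)} \ {at(dock)} = {locked(d_office_store)}
  ∪ pre   = {locked(d_office_store)} ∪ {at(bay), open(d_bay_dock)}
          = {at(bay), locked(d_office_store), open(d_bay_dock)}

== RESULT ==
["at(bay)", "locked(d_office_store)", "open(d_bay_dock)"]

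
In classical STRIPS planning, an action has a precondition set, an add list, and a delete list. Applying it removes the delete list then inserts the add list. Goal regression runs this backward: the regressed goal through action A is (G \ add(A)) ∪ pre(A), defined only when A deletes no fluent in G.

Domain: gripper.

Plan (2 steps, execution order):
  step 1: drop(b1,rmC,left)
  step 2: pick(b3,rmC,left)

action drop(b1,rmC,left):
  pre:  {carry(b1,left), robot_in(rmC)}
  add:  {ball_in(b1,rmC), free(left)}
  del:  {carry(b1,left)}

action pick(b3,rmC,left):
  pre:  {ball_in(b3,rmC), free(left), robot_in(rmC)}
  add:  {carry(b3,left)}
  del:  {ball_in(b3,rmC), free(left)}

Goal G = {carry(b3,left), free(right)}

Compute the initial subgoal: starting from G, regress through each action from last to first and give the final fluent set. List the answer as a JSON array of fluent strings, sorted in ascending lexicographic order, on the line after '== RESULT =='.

Work backward from the goal:
  through step 2 (pick(b3,rmC,left)): drop {carry(b3,left)}, keep {free(right)}, require {ball_in(b3,rmC), free(left), robot_in(rmC)}
    → {ball_in(b3,rmC), free(left), free(right), robot_in(rmC)}
  through step 1 (drop(b1,rmC,left)): drop {free(left)}, keep {ball_in(b3,rmC), free(right), robot_in(rmC)}, require {carry(b1,left), robot_in(rmC)}
    → {ball_in(b3,rmC), carry(b1,left), free(right), robot_in(rmC)}

== RESULT ==
["ball_in(b3,rmC)", "carry(b1,left)", "free(right)", "robot_in(rmC)"]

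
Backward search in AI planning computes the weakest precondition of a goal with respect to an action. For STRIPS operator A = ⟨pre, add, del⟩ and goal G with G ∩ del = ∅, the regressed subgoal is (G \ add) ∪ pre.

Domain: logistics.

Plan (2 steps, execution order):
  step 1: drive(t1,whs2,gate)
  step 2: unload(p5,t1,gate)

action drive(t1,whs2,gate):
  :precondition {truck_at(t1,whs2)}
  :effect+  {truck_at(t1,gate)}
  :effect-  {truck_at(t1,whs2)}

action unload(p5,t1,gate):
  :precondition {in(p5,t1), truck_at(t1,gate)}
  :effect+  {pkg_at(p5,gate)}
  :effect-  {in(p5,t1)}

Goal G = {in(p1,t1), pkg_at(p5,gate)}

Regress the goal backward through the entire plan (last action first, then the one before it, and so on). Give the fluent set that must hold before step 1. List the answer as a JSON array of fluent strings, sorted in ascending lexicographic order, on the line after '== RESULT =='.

Work backward from the goal:
  through step 2 (unload(p5,t1,gate)): drop {pkg_at(p5,gate)}, keep {in(p1,t1)}, require {in(p5,t1), truck_at(t1,gate)}
    → {in(p1,t1), in(p5,t1), truck_at(t1,gate)}
  through step 1 (drive(t1,whs2,gate)): drop {truck_at(t1,gate)}, keep {in(p1,t1), in(p5,t1)}, require {truck_at(t1,whs2)}
    → {in(p1,t1), in(p5,t1), truck_at(t1,whs2)}

== RESULT ==
["in(p1,t1)", "in(p5,t1)", "truck_at(t1,whs2)"]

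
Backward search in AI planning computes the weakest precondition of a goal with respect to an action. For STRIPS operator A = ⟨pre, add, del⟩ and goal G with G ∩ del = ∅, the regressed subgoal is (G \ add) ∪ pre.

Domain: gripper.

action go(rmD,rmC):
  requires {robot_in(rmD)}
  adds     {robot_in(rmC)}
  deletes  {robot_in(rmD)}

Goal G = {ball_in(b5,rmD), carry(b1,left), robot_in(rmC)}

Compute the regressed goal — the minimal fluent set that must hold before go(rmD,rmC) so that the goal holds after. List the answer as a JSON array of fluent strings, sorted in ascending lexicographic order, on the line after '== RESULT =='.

Regress:
  G ∩ del = {}  (empty — regression defined)
  G \ add = {ball_in(b5,rmD), carry(b1,left), robot_in(rmC)} \ {robot_in(rmC)} = {ball_in(b5,rmD), carry(b1,left)}
  ∪ pre   = {ball_in(b5,rmD), carry(b1,left)} ∪ {robot_in(rmD)}
          = {ball_in(b5,rmD), carry(b1,left), robot_in(rmD)}

== RESULT ==
["ball_in(b5,rmD)", "carry(b1,left)", "robot_in(rmD)"]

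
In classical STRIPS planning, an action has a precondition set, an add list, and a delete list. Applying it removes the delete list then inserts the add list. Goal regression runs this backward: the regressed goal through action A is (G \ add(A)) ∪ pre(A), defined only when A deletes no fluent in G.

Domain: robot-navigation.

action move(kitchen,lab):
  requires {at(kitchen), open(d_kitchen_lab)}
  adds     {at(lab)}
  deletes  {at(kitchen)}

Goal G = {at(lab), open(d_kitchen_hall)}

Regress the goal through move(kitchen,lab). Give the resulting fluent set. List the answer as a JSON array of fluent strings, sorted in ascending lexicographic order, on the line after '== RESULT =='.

Compute (G \ add) ∪ pre:
  G ∩ del = {}  (empty — regression defined)
  G \ add = {at(lab), open(d_kitchen_hall)} \ {at(lab)} = {open(d_kitchen_hall)}
  ∪ pre   = {open(d_kitchen_hall)} ∪ {at(kitchen), open(d_kitchen_lab)}
          = {at(kitchen), open(d_kitchen_hall), open(d_kitchen_lab)}

== RESULT ==
["at(kitchen)", "open(d_kitchen_hall)", "open(d_kitchen_lab)"]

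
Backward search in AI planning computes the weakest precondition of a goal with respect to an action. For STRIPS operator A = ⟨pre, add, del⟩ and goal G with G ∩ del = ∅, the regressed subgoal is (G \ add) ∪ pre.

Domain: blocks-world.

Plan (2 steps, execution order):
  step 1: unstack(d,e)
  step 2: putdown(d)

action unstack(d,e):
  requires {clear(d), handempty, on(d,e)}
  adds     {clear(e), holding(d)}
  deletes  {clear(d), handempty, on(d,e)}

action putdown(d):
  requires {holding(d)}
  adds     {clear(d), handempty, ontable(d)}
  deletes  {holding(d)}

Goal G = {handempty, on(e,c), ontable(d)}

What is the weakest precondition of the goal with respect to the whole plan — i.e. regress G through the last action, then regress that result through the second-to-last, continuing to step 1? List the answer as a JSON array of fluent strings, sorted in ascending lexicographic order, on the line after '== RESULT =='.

Work backward from the goal:
  through step 2 (putdown(d)): drop {handempty, ontable(d)}, keep {on(e,c)}, require {holding(d)}
    → {holding(d), on(e,c)}
  through step 1 (unstack(d,e)): drop {holding(d)}, keep {on(e,c)}, require {clear(d), handempty, on(d,e)}
    → {clear(d), handempty, on(d,e), on(e,c)}

== RESULT ==
["clear(d)", "handempty", "on(d,e)", "on(e,c)"]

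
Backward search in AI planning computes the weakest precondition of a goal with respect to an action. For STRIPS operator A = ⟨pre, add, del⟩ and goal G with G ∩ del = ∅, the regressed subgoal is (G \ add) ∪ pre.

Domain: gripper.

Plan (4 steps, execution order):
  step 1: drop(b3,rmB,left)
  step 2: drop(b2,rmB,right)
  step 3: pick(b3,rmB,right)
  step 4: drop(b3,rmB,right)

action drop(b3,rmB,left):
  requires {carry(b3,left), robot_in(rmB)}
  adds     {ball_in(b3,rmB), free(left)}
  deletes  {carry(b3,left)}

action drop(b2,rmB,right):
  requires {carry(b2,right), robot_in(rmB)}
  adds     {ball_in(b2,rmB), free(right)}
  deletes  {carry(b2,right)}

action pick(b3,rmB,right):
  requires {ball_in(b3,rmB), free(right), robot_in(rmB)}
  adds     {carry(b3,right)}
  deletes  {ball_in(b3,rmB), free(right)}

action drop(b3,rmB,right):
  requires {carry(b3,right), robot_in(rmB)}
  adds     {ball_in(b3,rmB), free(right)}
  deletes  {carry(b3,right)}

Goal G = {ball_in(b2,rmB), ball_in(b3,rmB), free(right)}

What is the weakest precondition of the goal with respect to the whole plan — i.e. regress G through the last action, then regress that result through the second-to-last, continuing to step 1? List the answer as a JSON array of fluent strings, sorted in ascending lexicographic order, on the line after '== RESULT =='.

Work backward from the goal:
  through step 4 (drop(b3,rmB,right)): drop {ball_in(b3,rmB), free(right)}, keep {ball_in(b2,rmB)}, require {carry(b3,right), robot_in(rmB)}
    → {ball_in(b2,rmB), carry(b3,right), robot_in(rmB)}
  through step 3 (pick(b3,rmB,right)): drop {carry(b3,right)}, keep {ball_in(b2,rmB), robot_in(rmB)}, require {ball_in(b3,rmB), free(right), robot_in(rmB)}
    → {ball_in(b2,rmB), ball_in(b3,rmB), free(right), robot_in(rmB)}
  through step 2 (drop(b2,rmB,right)): drop {ball_in(b2,rmB), free(right)}, keep {ball_in(b3,rmB), robot_in(rmB)}, require {carry(b2,right), robot_in(rmB)}
    → {ball_in(b3,rmB), carry(b2,right), robot_in(rmB)}
  through step 1 (drop(b3,rmB,left)): drop {ball_in(b3,rmB)}, keep {carry(b2,right), robot_in(rmB)}, require {carry(b3,left), robot_in(rmB)}
    → {carry(b2,right), carry(b3,left), robot_in(rmB)}

== RESULT ==
["carry(b2,right)", "carry(b3,left)", "robot_in(rmB)"]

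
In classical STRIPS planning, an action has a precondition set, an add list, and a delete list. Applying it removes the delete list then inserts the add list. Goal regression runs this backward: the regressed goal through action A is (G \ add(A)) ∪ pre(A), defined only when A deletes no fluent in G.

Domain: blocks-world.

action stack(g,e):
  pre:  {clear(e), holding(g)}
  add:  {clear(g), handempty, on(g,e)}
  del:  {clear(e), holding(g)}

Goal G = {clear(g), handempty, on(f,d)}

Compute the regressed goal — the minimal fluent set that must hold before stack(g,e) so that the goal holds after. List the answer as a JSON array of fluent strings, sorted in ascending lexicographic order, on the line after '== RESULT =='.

Compute (G \ add) ∪ pre:
  G ∩ del = {}  (empty — regression defined)
  G \ add = {clear(g), handempty, on(f,d)} \ {clear(g), handempty, on(g,e)} = {on(f,d)}
  ∪ pre   = {on(f,d)} ∪ {clear(e), holding(g)}
          = {clear(e), holding(g), on(f,d)}

== RESULT ==
["clear(e)", "holding(g)", "on(f,d)"]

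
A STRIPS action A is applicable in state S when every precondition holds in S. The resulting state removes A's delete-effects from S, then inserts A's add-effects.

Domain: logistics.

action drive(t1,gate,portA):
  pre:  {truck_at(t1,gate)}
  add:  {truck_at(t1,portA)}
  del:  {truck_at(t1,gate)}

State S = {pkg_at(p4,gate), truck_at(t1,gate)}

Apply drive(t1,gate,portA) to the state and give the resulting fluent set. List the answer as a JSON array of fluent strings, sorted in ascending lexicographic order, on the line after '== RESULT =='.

Progress:
  pre ⊆ S: {truck_at(t1,gate)} ⊆ S  — applicable
  S \ del = {pkg_at(p4,gate)}
  ∪ add   = {pkg_at(p4,gate), truck_at(t1,portA)}

== RESULT ==
["pkg_at(p4,gate)", "truck_at(t1,portA)"]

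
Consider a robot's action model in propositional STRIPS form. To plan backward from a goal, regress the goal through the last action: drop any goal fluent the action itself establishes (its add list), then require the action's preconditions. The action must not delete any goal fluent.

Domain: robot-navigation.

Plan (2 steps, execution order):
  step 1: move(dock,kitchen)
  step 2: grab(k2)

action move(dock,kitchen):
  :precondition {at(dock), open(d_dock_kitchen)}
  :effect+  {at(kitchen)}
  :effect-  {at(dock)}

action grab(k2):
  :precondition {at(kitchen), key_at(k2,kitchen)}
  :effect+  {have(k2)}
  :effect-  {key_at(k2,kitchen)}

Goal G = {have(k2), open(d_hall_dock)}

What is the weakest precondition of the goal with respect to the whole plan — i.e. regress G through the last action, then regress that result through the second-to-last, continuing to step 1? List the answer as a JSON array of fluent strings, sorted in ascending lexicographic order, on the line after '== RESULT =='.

Work backward from the goal:
  through step 2 (grab(k2)): drop {have(k2)}, keep {open(d_hall_dock)}, require {at(kitchen), key_at(k2,kitchen)}
    → {at(kitchen), key_at(k2,kitchen), open(d_hall_dock)}
  through step 1 (move(dock,kitchen)): drop {at(kitchen)}, keep {key_at(k2,kitchen), open(d_hall_dock)}, require {at(dock), open(d_dock_kitchen)}
    → {at(dock), key_at(k2,kitchen), open(d_dock_kitchen), open(d_hall_dock)}

== RESULT ==
["at(dock)", "key_at(k2,kitchen)", "open(d_dock_kitchen)", "open(d_hall_dock)"]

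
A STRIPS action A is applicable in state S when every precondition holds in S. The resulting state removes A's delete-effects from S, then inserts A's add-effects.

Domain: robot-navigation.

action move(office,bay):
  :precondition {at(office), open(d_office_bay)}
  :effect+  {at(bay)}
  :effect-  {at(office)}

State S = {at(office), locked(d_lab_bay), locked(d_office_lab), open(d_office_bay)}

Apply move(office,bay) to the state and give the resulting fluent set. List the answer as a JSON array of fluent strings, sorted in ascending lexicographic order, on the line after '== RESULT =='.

Progress:
  pre ⊆ S: {at(office), open(d_office_bay)} ⊆ S  — applicable
  S \ del = {locked(d_lab_bay), locked(d_office_lab), open(d_office_bay)}
  ∪ add   = {at(bay), locked(d_lab_bay), locked(d_office_lab), open(d_office_bay)}

== RESULT ==
["at(bay)", "locked(d_lab_bay)", "locked(d_office_lab)", "open(d_office_bay)"]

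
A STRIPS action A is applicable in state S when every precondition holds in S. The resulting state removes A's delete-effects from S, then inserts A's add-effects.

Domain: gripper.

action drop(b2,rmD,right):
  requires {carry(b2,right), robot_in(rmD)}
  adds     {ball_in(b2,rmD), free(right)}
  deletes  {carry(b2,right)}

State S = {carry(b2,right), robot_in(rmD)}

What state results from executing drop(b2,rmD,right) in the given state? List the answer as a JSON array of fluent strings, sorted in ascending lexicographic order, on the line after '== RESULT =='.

Progress:
  pre ⊆ S: {carry(b2,right), robot_in(rmD)} ⊆ S  — applicable
  S \ del = {robot_in(rmD)}
  ∪ add   = {ball_in(b2,rmD), free(right), robot_in(rmD)}

== RESULT ==
["ball_in(b2,rmD)", "free(right)", "robot_in(rmD)"]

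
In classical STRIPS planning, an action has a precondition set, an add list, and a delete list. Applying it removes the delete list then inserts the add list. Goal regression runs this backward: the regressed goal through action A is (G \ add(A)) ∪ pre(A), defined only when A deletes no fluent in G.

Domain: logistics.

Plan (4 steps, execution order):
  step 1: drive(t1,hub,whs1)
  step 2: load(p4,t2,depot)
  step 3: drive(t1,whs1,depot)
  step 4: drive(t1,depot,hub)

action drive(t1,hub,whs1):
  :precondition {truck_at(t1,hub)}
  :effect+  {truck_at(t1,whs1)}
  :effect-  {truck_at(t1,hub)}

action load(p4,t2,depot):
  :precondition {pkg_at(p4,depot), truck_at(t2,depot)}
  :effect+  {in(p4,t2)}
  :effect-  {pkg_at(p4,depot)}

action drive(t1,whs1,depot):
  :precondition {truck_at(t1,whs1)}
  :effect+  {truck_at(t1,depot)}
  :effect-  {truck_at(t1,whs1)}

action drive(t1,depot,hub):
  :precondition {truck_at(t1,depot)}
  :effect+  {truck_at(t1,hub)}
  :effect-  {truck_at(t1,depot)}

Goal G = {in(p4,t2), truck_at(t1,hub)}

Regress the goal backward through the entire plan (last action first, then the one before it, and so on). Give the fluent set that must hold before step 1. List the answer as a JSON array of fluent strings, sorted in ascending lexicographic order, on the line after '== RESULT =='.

Work backward from the goal:
  through step 4 (drive(t1,depot,hub)): drop {truck_at(t1,hub)}, keep {in(p4,t2)}, require {truck_at(t1,depot)}
    → {in(p4,t2), truck_at(t1,depot)}
  through step 3 (drive(t1,whs1,depot)): drop {truck_at(t1,depot)}, keep {in(p4,t2)}, require {truck_at(t1,whs1)}
    → {in(p4,t2), truck_at(t1,whs1)}
  through step 2 (load(p4,t2,depot)): drop {in(p4,t2)}, keep {truck_at(t1,whs1)}, require {pkg_at(p4,depot), truck_at(t2,depot)}
    → {pkg_at(p4,depot), truck_at(t1,whs1), truck_at(t2,depot)}
  through step 1 (drive(t1,hub,whs1)): drop {truck_at(t1,whs1)}, keep {pkg_at(p4,depot), truck_at(t2,depot)}, require {truck_at(t1,hub)}
    → {pkg_at(p4,depot), truck_at(t1,hub), truck_at(t2,depot)}

== RESULT ==
["pkg_at(p4,depot)", "truck_at(t1,hub)", "truck_at(t2,depot)"]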